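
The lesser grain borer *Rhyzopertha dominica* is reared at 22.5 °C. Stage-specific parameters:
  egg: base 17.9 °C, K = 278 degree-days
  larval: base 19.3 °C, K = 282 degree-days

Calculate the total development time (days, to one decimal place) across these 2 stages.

148.6 days

egg: 278 / (22.5 − 17.9) = 278 / 4.6 = 60.435 d.
larval: 282 / (22.5 − 19.3) = 282 / 3.2 = 88.125 d.
Sum = 148.560 ≈ 148.6 days.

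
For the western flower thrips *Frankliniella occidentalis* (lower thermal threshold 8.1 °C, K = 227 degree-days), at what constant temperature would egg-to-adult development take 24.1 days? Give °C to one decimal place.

Required daily accumulation = 227 / 24.1 = 9.419 DD/day.
T = T_base + 9.419 = 8.1 + 9.419 = 17.519 ≈ 17.5 °C.

17.5 °C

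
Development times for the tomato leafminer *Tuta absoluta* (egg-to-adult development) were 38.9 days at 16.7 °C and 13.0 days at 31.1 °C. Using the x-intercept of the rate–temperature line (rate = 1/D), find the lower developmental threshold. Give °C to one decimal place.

Under the model K = D·(T − T_b), so D₁·(T₁ − T_b) = D₂·(T₂ − T_b).
38.9·(16.7 − T_b) = 13.0·(31.1 − T_b)
T_b = (38.9·16.7 − 13.0·31.1) / (38.9 − 13.0) = 245.33 / 25.9 = 9.472 °C ≈ 9.5 °C.

9.5 °C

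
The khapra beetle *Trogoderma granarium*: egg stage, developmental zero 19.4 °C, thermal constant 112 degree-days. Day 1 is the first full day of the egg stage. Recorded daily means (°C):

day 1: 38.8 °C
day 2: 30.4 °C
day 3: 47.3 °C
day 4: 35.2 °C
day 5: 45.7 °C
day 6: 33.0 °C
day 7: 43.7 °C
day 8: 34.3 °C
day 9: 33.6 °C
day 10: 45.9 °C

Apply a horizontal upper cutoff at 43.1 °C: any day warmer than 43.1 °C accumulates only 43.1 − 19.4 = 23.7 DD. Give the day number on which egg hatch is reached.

Daily DD above 19.4 °C (capped at 23.7): 19.4, 11.0, 23.7, 15.8, 23.7, 13.6, 23.7, 14.9, 14.2, 23.7.
Cumulative: 19.4, 30.4, 54.1, 69.9, 93.6, 107.2, 130.9, 145.8, 160.0, 183.7.
The total first reaches 112 DD on day 7.

day 7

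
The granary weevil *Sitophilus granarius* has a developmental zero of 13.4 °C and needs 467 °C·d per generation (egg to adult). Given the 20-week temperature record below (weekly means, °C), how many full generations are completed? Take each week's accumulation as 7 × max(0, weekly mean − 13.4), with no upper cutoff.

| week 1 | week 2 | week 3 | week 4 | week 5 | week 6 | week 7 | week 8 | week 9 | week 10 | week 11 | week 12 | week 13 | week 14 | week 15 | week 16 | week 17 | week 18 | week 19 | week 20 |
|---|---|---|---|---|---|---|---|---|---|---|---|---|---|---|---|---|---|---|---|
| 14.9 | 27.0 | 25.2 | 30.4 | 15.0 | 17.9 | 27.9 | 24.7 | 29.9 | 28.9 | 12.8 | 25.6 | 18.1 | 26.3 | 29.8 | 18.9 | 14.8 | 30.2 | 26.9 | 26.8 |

Weekly DD (7 × max(0, T̄ − 13.4)): 10.5, 95.2, 82.6, 119.0, 11.2, 31.5, 101.5, 79.1, 115.5, 108.5, 0.0, 85.4, 32.9, 90.3, 114.8, 38.5, 9.8, 117.6, 94.5, 93.8.
Season total = 1432.2 DD.
Complete generations = ⌊1432.2 / 467⌋ = 3.

3 generations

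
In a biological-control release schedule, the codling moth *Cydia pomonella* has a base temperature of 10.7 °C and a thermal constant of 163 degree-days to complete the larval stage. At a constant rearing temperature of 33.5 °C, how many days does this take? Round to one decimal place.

7.1 days

Daily accumulation = 33.5 − 10.7 = 22.8 DD/day.
Duration = 163 / 22.8 = 7.149 ≈ 7.1 days.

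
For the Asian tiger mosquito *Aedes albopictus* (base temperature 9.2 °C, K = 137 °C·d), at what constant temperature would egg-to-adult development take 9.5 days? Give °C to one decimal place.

23.6 °C

Required daily accumulation = 137 / 9.5 = 14.421 DD/day.
T = T_base + 14.421 = 9.2 + 14.421 = 23.621 ≈ 23.6 °C.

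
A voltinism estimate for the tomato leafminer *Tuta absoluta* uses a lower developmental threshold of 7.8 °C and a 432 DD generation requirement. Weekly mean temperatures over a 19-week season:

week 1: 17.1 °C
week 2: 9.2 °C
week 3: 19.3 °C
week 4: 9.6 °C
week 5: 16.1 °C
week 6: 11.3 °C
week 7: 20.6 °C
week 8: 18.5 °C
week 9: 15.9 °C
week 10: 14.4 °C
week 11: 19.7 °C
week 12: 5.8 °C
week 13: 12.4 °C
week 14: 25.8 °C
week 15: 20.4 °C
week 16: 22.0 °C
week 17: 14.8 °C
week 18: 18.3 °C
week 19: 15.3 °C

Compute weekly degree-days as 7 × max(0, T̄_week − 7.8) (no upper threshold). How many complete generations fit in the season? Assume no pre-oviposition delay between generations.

2 generations

Weekly DD (7 × max(0, T̄ − 7.8)): 65.1, 9.8, 80.5, 12.6, 58.1, 24.5, 89.6, 74.9, 56.7, 46.2, 83.3, 0.0, 32.2, 126.0, 88.2, 99.4, 49.0, 73.5, 52.5.
Season total = 1122.1 DD.
Complete generations = ⌊1122.1 / 432⌋ = 2.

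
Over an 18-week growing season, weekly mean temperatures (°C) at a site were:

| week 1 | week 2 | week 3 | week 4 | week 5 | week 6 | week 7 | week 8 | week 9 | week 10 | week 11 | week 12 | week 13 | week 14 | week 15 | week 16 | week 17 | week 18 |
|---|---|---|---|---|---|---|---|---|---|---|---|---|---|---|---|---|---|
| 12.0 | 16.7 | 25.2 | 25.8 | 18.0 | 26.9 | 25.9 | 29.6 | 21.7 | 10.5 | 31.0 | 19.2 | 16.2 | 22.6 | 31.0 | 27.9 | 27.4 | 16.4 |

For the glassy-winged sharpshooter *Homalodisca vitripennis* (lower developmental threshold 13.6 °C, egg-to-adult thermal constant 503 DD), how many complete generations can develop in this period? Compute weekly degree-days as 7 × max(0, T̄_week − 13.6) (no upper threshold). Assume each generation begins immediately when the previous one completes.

2 generations

Weekly DD (7 × max(0, T̄ − 13.6)): 0.0, 21.7, 81.2, 85.4, 30.8, 93.1, 86.1, 112.0, 56.7, 0.0, 121.8, 39.2, 18.2, 63.0, 121.8, 100.1, 96.6, 19.6.
Season total = 1147.3 DD.
Complete generations = ⌊1147.3 / 503⌋ = 2.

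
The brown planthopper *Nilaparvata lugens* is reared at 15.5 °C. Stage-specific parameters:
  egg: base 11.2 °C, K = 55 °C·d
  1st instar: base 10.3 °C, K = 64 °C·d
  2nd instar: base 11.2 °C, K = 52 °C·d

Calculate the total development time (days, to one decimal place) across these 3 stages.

egg: 55 / (15.5 − 11.2) = 55 / 4.3 = 12.791 d.
1st instar: 64 / (15.5 − 10.3) = 64 / 5.2 = 12.308 d.
2nd instar: 52 / (15.5 − 11.2) = 52 / 4.3 = 12.093 d.
Sum = 37.191 ≈ 37.2 days.

37.2 days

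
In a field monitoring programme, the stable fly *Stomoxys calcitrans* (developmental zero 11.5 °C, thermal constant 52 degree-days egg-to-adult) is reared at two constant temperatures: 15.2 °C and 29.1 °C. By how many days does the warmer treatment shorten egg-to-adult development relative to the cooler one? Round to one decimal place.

11.1 days

At 15.2 °C: 52 / (15.2 − 11.5) = 52 / 3.7 = 14.054 d.
At 29.1 °C: 52 / (29.1 − 11.5) = 52 / 17.6 = 2.955 d.
Difference = |14.054 − 2.955| = 11.100 ≈ 11.1 days.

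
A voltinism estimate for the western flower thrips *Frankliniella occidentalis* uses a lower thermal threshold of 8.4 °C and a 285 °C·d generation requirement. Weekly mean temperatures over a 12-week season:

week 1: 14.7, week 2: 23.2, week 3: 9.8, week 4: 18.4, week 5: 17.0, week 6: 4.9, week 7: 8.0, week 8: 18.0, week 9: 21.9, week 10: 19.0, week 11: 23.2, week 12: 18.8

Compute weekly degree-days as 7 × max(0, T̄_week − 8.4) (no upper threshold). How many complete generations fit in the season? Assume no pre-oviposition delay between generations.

2 generations

Weekly DD (7 × max(0, T̄ − 8.4)): 44.1, 103.6, 9.8, 70.0, 60.2, 0.0, 0.0, 67.2, 94.5, 74.2, 103.6, 72.8.
Season total = 700.0 DD.
Complete generations = ⌊700.0 / 285⌋ = 2.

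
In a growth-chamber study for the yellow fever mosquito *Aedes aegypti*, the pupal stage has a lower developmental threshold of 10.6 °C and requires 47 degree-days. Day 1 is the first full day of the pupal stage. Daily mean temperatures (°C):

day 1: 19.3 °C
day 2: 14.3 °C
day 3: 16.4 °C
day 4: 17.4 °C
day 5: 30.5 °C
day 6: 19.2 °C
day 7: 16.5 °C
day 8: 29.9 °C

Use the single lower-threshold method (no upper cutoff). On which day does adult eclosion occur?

day 6

Daily DD above 10.6 °C: 8.7, 3.7, 5.8, 6.8, 19.9, 8.6, 5.9, 19.3.
Cumulative: 8.7, 12.4, 18.2, 25.0, 44.9, 53.5, 59.4, 78.7.
The total first reaches 47 DD on day 6.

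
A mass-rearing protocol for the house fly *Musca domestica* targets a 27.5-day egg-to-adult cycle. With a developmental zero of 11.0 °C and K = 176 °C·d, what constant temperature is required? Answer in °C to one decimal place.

17.4 °C

Required daily accumulation = 176 / 27.5 = 6.400 DD/day.
T = T_base + 6.400 = 11.0 + 6.400 = 17.400 ≈ 17.4 °C.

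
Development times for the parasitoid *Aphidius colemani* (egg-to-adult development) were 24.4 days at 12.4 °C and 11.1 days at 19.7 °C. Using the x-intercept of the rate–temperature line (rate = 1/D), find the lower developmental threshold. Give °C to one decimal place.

6.3 °C

Equal thermal constants: D₁(T₁ − T_b) = D₂(T₂ − T_b).
24.4·(12.4 − T_b) = 11.1·(19.7 − T_b)
T_b = (24.4·12.4 − 11.1·19.7) / (24.4 − 11.1) = 83.89 / 13.3 = 6.308 °C ≈ 6.3 °C.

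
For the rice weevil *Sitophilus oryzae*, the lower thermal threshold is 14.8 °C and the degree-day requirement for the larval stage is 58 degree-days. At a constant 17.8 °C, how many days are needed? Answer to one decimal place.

Daily accumulation = 17.8 − 14.8 = 3.0 DD/day.
Duration = 58 / 3.0 = 19.333 ≈ 19.3 days.

19.3 days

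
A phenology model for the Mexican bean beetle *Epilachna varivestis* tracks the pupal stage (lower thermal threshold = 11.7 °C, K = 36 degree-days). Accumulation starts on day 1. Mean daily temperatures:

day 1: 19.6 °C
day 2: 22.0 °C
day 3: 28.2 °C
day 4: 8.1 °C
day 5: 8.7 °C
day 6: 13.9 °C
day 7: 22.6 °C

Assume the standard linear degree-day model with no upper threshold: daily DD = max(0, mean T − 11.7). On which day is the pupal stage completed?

day 6

Daily DD above 11.7 °C: 7.9, 10.3, 16.5, 0.0, 0.0, 2.2, 10.9.
Cumulative: 7.9, 18.2, 34.7, 34.7, 34.7, 36.9, 47.8.
The total first reaches 36 DD on day 6.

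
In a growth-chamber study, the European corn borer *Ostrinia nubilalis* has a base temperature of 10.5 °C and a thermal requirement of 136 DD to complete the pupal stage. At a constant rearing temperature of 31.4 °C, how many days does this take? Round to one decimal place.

Daily accumulation = 31.4 − 10.5 = 20.9 DD/day.
Duration = 136 / 20.9 = 6.507 ≈ 6.5 days.

6.5 days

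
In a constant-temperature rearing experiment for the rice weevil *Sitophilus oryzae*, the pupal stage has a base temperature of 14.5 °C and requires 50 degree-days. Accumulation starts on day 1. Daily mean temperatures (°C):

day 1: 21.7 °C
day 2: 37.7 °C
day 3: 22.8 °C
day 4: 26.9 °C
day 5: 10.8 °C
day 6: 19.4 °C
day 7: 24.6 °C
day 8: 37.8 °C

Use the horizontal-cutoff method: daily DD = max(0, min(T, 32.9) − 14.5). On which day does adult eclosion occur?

day 6

Daily DD above 14.5 °C (capped at 18.4): 7.2, 18.4, 8.3, 12.4, 0.0, 4.9, 10.1, 18.4.
Cumulative: 7.2, 25.6, 33.9, 46.3, 46.3, 51.2, 61.3, 79.7.
The total first reaches 50 DD on day 6.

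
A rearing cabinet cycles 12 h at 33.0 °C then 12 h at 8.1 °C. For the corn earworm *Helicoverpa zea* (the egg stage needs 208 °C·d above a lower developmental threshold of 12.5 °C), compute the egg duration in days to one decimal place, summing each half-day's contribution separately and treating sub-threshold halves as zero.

Day half: max(0, 33.0 − 12.5) × 0.5 = 20.5 × 0.5 = 10.25 DD.
Night half: max(0, 8.1 − 12.5) × 0.5 = 0.0 × 0.5 = 0.00 DD.
Per 24 h: 10.25 DD/day.
Duration = 208 / 10.25 = 20.293 ≈ 20.3 days.

20.3 days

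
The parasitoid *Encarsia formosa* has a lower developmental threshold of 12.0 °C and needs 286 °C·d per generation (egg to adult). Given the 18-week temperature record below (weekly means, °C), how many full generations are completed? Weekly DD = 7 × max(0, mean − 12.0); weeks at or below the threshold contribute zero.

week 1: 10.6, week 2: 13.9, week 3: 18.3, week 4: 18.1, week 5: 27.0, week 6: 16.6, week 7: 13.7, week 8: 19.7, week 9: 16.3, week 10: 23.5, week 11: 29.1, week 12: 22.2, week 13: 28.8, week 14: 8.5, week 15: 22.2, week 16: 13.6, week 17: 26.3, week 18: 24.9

Weekly DD (7 × max(0, T̄ − 12.0)): 0.0, 13.3, 44.1, 42.7, 105.0, 32.2, 11.9, 53.9, 30.1, 80.5, 119.7, 71.4, 117.6, 0.0, 71.4, 11.2, 100.1, 90.3.
Season total = 995.4 DD.
Complete generations = ⌊995.4 / 286⌋ = 3.

3 generations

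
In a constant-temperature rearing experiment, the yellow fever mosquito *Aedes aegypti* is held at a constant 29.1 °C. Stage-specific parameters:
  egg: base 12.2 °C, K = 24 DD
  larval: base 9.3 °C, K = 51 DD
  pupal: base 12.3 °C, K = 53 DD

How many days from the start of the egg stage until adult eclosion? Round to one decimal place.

7.2 days

egg: 24 / (29.1 − 12.2) = 24 / 16.9 = 1.420 d.
larval: 51 / (29.1 − 9.3) = 51 / 19.8 = 2.576 d.
pupal: 53 / (29.1 − 12.3) = 53 / 16.8 = 3.155 d.
Sum = 7.151 ≈ 7.2 days.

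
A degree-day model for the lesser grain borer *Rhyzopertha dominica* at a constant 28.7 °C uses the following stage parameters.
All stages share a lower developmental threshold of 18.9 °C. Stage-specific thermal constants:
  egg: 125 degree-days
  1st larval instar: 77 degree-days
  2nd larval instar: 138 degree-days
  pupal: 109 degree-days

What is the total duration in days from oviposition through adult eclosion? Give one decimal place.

45.8 days

Daily accumulation at 28.7 °C = 28.7 − 18.9 = 9.8 DD/day.
Total K = 125 + 77 + 138 + 109 = 449 DD.
Total duration = 449 / 9.8 = 45.816 ≈ 45.8 days.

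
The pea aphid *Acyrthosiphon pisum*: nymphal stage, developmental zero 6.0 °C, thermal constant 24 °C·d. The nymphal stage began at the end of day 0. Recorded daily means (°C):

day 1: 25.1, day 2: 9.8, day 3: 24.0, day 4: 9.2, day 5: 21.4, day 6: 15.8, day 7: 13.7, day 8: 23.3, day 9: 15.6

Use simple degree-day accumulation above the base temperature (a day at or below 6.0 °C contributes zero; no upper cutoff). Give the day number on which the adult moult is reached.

day 3

Daily DD above 6.0 °C: 19.1, 3.8, 18.0, 3.2, 15.4, 9.8, 7.7, 17.3, 9.6.
Cumulative: 19.1, 22.9, 40.9, 44.1, 59.5, 69.3, 77.0, 94.3, 103.9.
The total first reaches 24 DD on day 3.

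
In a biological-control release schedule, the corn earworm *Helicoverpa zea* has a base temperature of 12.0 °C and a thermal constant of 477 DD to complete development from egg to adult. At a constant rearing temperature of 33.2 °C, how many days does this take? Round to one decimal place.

Daily accumulation = 33.2 − 12.0 = 21.2 DD/day.
Duration = 477 / 21.2 = 22.500 ≈ 22.5 days.

22.5 days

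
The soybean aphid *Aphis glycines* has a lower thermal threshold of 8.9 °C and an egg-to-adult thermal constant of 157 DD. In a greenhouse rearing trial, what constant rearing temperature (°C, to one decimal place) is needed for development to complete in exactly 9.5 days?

25.4 °C

Required daily accumulation = 157 / 9.5 = 16.526 DD/day.
T = T_base + 16.526 = 8.9 + 16.526 = 25.426 ≈ 25.4 °C.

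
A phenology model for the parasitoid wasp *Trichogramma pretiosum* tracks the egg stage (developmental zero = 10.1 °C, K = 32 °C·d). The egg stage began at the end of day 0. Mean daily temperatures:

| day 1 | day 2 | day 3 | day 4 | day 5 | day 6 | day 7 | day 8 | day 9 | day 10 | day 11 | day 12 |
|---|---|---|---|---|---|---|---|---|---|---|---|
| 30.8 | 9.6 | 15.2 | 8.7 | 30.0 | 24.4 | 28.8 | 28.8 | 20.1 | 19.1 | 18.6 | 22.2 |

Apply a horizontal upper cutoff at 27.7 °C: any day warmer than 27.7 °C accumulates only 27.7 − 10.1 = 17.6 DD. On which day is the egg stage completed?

day 5

Daily DD above 10.1 °C (capped at 17.6): 17.6, 0.0, 5.1, 0.0, 17.6, 14.3, 17.6, 17.6, 10.0, 9.0, 8.5, 12.1.
Cumulative: 17.6, 17.6, 22.7, 22.7, 40.3, 54.6, 72.2, 89.8, 99.8, 108.8, 117.3, 129.4.
The total first reaches 32 DD on day 5.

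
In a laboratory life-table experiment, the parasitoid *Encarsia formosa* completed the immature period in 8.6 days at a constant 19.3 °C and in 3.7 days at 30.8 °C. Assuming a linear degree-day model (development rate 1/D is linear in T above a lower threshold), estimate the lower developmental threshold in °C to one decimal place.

Linear rate model ⇒ the product D·(T − T_b) is constant across temperatures.
8.6·(19.3 − T_b) = 3.7·(30.8 − T_b)
T_b = (8.6·19.3 − 3.7·30.8) / (8.6 − 3.7) = 52.02 / 4.9 = 10.616 °C ≈ 10.6 °C.

10.6 °C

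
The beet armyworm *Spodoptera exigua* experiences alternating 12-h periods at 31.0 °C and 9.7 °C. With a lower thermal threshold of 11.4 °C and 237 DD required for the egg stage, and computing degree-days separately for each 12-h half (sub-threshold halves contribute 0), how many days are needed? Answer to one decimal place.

24.2 days

Day half: max(0, 31.0 − 11.4) × 0.5 = 19.6 × 0.5 = 9.80 DD.
Night half: max(0, 9.7 − 11.4) × 0.5 = 0.0 × 0.5 = 0.00 DD.
Per 24 h: 9.80 DD/day.
Duration = 237 / 9.80 = 24.184 ≈ 24.2 days.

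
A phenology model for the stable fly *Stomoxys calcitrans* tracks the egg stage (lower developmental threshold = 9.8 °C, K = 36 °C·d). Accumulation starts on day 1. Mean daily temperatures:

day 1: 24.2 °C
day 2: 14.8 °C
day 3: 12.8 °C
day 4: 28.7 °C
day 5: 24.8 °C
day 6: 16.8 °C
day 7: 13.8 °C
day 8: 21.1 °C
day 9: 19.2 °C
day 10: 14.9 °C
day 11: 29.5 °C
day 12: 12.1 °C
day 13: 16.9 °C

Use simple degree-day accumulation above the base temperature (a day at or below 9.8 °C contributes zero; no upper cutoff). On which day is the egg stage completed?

Daily DD above 9.8 °C: 14.4, 5.0, 3.0, 18.9, 15.0, 7.0, 4.0, 11.3, 9.4, 5.1, 19.7, 2.3, 7.1.
Cumulative: 14.4, 19.4, 22.4, 41.3, 56.3, 63.3, 67.3, 78.6, 88.0, 93.1, 112.8, 115.1, 122.2.
The total first reaches 36 DD on day 4.

day 4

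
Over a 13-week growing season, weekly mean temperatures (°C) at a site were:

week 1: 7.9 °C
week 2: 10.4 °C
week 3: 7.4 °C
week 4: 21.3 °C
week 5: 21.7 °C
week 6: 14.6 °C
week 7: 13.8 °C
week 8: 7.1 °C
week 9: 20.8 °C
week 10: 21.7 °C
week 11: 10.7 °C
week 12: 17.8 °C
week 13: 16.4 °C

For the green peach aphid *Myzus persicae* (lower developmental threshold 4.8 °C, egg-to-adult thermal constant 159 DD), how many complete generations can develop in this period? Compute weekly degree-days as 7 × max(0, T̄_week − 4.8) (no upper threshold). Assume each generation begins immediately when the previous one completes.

5 generations

Weekly DD (7 × max(0, T̄ − 4.8)): 21.7, 39.2, 18.2, 115.5, 118.3, 68.6, 63.0, 16.1, 112.0, 118.3, 41.3, 91.0, 81.2.
Season total = 904.4 DD.
Complete generations = ⌊904.4 / 159⌋ = 5.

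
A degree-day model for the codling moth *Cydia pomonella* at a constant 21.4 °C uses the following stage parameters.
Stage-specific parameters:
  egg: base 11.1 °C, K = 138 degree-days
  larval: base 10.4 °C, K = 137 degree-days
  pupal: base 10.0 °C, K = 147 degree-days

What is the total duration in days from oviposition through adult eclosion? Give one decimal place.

egg: 138 / (21.4 − 11.1) = 138 / 10.3 = 13.398 d.
larval: 137 / (21.4 − 10.4) = 137 / 11.0 = 12.455 d.
pupal: 147 / (21.4 − 10.0) = 147 / 11.4 = 12.895 d.
Sum = 38.747 ≈ 38.7 days.

38.7 days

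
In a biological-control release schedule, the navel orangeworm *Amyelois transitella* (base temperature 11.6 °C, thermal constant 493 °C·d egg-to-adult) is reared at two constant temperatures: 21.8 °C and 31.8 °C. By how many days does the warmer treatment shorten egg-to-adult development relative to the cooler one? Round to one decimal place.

At 21.8 °C: 493 / (21.8 − 11.6) = 493 / 10.2 = 48.333 d.
At 31.8 °C: 493 / (31.8 − 11.6) = 493 / 20.2 = 24.406 d.
Difference = |48.333 − 24.406| = 23.927 ≈ 23.9 days.

23.9 days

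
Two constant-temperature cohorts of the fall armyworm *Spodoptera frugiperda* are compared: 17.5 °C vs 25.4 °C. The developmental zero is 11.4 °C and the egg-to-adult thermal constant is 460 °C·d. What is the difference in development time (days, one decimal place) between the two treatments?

At 17.5 °C: 460 / (17.5 − 11.4) = 460 / 6.1 = 75.410 d.
At 25.4 °C: 460 / (25.4 − 11.4) = 460 / 14.0 = 32.857 d.
Difference = |75.410 − 32.857| = 42.553 ≈ 42.6 days.

42.6 days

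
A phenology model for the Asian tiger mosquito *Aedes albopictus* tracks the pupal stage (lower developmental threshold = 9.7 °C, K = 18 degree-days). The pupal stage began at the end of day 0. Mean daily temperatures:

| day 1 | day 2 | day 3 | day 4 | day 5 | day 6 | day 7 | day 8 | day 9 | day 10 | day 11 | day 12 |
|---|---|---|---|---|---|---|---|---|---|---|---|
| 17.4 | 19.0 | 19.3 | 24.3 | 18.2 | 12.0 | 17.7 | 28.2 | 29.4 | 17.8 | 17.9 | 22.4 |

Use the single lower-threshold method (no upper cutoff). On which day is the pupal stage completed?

day 3

Daily DD above 9.7 °C: 7.7, 9.3, 9.6, 14.6, 8.5, 2.3, 8.0, 18.5, 19.7, 8.1, 8.2, 12.7.
Cumulative: 7.7, 17.0, 26.6, 41.2, 49.7, 52.0, 60.0, 78.5, 98.2, 106.3, 114.5, 127.2.
The total first reaches 18 DD on day 3.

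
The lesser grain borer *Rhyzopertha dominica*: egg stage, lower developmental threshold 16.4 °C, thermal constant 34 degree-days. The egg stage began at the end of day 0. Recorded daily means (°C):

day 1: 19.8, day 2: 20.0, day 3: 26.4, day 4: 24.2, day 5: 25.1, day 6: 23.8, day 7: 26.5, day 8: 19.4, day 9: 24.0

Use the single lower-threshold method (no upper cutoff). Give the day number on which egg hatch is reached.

Daily DD above 16.4 °C: 3.4, 3.6, 10.0, 7.8, 8.7, 7.4, 10.1, 3.0, 7.6.
Cumulative: 3.4, 7.0, 17.0, 24.8, 33.5, 40.9, 51.0, 54.0, 61.6.
The total first reaches 34 DD on day 6.

day 6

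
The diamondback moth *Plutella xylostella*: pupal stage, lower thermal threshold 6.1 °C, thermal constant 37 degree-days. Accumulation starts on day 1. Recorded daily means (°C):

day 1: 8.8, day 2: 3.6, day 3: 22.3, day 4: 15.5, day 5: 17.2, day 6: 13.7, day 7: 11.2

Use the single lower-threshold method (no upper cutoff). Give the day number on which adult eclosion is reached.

Daily DD above 6.1 °C: 2.7, 0.0, 16.2, 9.4, 11.1, 7.6, 5.1.
Cumulative: 2.7, 2.7, 18.9, 28.3, 39.4, 47.0, 52.1.
The total first reaches 37 DD on day 5.

day 5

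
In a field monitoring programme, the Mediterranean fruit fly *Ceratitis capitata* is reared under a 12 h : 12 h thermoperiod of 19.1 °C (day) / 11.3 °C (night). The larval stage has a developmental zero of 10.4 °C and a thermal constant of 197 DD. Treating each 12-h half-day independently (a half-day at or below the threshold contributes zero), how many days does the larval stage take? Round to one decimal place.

Day half: max(0, 19.1 − 10.4) × 0.5 = 8.7 × 0.5 = 4.35 DD.
Night half: max(0, 11.3 − 10.4) × 0.5 = 0.9 × 0.5 = 0.45 DD.
Per 24 h: 4.80 DD/day.
Duration = 197 / 4.80 = 41.042 ≈ 41.0 days.

41.0 days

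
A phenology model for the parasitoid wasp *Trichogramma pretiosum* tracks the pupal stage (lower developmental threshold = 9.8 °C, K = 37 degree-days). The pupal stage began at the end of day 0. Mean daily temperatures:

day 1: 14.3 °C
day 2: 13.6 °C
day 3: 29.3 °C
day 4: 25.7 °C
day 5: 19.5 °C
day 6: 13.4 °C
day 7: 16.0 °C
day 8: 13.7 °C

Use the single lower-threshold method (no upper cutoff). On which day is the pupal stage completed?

day 4

Daily DD above 9.8 °C: 4.5, 3.8, 19.5, 15.9, 9.7, 3.6, 6.2, 3.9.
Cumulative: 4.5, 8.3, 27.8, 43.7, 53.4, 57.0, 63.2, 67.1.
The total first reaches 37 DD on day 4.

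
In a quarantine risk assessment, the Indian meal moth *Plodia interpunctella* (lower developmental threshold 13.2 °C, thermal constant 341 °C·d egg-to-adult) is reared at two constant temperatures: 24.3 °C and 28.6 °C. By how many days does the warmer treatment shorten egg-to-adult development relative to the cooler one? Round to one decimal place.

8.6 days

At 24.3 °C: 341 / (24.3 − 13.2) = 341 / 11.1 = 30.721 d.
At 28.6 °C: 341 / (28.6 − 13.2) = 341 / 15.4 = 22.143 d.
Difference = |30.721 − 22.143| = 8.578 ≈ 8.6 days.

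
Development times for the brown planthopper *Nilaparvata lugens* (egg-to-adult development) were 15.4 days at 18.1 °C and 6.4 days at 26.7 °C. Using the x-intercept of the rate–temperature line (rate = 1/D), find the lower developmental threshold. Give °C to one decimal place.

12.0 °C

Under the model K = D·(T − T_b), so D₁·(T₁ − T_b) = D₂·(T₂ − T_b).
15.4·(18.1 − T_b) = 6.4·(26.7 − T_b)
T_b = (15.4·18.1 − 6.4·26.7) / (15.4 − 6.4) = 107.86 / 9.0 = 11.984 °C ≈ 12.0 °C.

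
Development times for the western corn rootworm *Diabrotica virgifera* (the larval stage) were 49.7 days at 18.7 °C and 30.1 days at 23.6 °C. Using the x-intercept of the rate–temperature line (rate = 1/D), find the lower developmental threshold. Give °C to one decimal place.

Linear rate model ⇒ the product D·(T − T_b) is constant across temperatures.
49.7·(18.7 − T_b) = 30.1·(23.6 − T_b)
T_b = (49.7·18.7 − 30.1·23.6) / (49.7 − 30.1) = 219.03 / 19.6 = 11.175 °C ≈ 11.2 °C.

11.2 °C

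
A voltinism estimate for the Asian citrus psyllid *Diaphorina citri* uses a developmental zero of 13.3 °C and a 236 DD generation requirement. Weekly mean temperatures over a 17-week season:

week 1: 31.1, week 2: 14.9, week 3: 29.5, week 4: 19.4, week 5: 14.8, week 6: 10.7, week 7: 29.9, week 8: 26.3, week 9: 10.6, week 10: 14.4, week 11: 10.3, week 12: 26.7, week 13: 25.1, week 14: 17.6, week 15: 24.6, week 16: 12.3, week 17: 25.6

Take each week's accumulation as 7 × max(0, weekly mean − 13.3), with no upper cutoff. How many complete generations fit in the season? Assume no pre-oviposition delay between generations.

Weekly DD (7 × max(0, T̄ − 13.3)): 124.6, 11.2, 113.4, 42.7, 10.5, 0.0, 116.2, 91.0, 0.0, 7.7, 0.0, 93.8, 82.6, 30.1, 79.1, 0.0, 86.1.
Season total = 889.0 DD.
Complete generations = ⌊889.0 / 236⌋ = 3.

3 generations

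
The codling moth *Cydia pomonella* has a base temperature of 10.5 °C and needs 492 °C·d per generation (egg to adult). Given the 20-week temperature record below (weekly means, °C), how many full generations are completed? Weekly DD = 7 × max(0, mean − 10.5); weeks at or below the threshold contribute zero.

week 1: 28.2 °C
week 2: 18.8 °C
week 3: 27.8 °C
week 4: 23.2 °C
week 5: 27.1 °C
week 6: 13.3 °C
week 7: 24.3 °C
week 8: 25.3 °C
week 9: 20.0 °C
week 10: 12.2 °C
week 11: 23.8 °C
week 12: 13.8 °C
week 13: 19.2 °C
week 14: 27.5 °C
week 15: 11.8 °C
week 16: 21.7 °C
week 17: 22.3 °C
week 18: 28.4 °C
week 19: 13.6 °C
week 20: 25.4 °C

3 generations

Weekly DD (7 × max(0, T̄ − 10.5)): 123.9, 58.1, 121.1, 88.9, 116.2, 19.6, 96.6, 103.6, 66.5, 11.9, 93.1, 23.1, 60.9, 119.0, 9.1, 78.4, 82.6, 125.3, 21.7, 104.3.
Season total = 1523.9 DD.
Complete generations = ⌊1523.9 / 492⌋ = 3.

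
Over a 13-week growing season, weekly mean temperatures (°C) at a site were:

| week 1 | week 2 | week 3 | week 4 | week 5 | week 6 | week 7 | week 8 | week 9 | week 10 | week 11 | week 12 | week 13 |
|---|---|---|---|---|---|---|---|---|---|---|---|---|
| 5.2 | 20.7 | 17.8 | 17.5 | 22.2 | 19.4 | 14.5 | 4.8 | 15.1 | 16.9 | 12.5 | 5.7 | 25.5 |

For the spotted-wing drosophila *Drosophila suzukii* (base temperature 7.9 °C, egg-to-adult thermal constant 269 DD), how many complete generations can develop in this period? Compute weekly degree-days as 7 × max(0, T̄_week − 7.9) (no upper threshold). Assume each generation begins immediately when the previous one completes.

2 generations

Weekly DD (7 × max(0, T̄ − 7.9)): 0.0, 89.6, 69.3, 67.2, 100.1, 80.5, 46.2, 0.0, 50.4, 63.0, 32.2, 0.0, 123.2.
Season total = 721.7 DD.
Complete generations = ⌊721.7 / 269⌋ = 2.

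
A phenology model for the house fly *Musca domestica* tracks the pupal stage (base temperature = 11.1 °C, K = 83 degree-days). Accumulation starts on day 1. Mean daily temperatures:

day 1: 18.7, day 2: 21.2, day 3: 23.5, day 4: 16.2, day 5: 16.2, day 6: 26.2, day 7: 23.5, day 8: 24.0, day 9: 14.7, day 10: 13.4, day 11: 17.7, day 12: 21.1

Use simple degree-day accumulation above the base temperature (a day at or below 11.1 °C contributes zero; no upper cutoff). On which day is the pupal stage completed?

day 9

Daily DD above 11.1 °C: 7.6, 10.1, 12.4, 5.1, 5.1, 15.1, 12.4, 12.9, 3.6, 2.3, 6.6, 10.0.
Cumulative: 7.6, 17.7, 30.1, 35.2, 40.3, 55.4, 67.8, 80.7, 84.3, 86.6, 93.2, 103.2.
The total first reaches 83 DD on day 9.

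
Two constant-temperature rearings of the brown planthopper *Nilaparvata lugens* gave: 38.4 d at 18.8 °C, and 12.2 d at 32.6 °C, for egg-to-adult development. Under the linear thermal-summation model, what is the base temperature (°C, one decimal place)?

Under the model K = D·(T − T_b), so D₁·(T₁ − T_b) = D₂·(T₂ − T_b).
38.4·(18.8 − T_b) = 12.2·(32.6 − T_b)
T_b = (38.4·18.8 − 12.2·32.6) / (38.4 − 12.2) = 324.20 / 26.2 = 12.374 °C ≈ 12.4 °C.

12.4 °C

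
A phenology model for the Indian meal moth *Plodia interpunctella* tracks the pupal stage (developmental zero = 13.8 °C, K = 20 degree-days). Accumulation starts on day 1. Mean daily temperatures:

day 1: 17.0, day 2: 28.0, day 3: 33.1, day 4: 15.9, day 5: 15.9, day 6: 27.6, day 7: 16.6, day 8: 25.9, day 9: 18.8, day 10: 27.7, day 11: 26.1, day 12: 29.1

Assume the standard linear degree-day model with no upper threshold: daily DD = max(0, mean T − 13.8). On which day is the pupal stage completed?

Daily DD above 13.8 °C: 3.2, 14.2, 19.3, 2.1, 2.1, 13.8, 2.8, 12.1, 5.0, 13.9, 12.3, 15.3.
Cumulative: 3.2, 17.4, 36.7, 38.8, 40.9, 54.7, 57.5, 69.6, 74.6, 88.5, 100.8, 116.1.
The total first reaches 20 DD on day 3.

day 3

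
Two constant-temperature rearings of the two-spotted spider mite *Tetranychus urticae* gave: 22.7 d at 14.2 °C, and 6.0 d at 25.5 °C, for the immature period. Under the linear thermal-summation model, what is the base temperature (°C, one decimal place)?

10.1 °C

Under the model K = D·(T − T_b), so D₁·(T₁ − T_b) = D₂·(T₂ − T_b).
22.7·(14.2 − T_b) = 6.0·(25.5 − T_b)
T_b = (22.7·14.2 − 6.0·25.5) / (22.7 − 6.0) = 169.34 / 16.7 = 10.140 °C ≈ 10.1 °C.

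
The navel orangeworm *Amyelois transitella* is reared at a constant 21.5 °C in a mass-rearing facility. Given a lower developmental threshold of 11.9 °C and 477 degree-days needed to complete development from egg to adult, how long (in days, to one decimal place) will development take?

Daily accumulation = 21.5 − 11.9 = 9.6 DD/day.
Duration = 477 / 9.6 = 49.688 ≈ 49.7 days.

49.7 days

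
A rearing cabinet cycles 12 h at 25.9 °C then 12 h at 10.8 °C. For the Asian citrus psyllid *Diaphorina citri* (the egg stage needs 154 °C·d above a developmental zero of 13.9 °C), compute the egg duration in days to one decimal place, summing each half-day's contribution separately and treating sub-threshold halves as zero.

25.7 days

Day half: max(0, 25.9 − 13.9) × 0.5 = 12.0 × 0.5 = 6.00 DD.
Night half: max(0, 10.8 − 13.9) × 0.5 = 0.0 × 0.5 = 0.00 DD.
Per 24 h: 6.00 DD/day.
Duration = 154 / 6.00 = 25.667 ≈ 25.7 days.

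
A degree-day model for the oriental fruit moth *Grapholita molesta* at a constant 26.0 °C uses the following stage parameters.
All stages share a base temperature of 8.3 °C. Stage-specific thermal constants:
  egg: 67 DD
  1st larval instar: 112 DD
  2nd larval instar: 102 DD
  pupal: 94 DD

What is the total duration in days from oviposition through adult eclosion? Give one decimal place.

Daily accumulation at 26.0 °C = 26.0 − 8.3 = 17.7 DD/day.
Total K = 67 + 112 + 102 + 94 = 375 DD.
Total duration = 375 / 17.7 = 21.186 ≈ 21.2 days.

21.2 days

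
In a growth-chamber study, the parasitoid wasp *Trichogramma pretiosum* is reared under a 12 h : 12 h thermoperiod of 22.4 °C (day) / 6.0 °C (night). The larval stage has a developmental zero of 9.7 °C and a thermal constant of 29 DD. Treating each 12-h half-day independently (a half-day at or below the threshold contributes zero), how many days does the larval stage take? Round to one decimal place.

4.6 days

Day half: max(0, 22.4 − 9.7) × 0.5 = 12.7 × 0.5 = 6.35 DD.
Night half: max(0, 6.0 − 9.7) × 0.5 = 0.0 × 0.5 = 0.00 DD.
Per 24 h: 6.35 DD/day.
Duration = 29 / 6.35 = 4.567 ≈ 4.6 days.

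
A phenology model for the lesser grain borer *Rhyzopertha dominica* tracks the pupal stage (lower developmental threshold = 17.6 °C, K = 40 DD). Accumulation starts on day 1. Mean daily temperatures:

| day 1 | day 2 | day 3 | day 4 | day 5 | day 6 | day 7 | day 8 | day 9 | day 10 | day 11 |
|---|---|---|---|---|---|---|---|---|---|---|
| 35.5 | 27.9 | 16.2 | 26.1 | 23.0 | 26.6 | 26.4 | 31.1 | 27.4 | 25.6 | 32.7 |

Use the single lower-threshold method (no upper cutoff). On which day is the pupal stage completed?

Daily DD above 17.6 °C: 17.9, 10.3, 0.0, 8.5, 5.4, 9.0, 8.8, 13.5, 9.8, 8.0, 15.1.
Cumulative: 17.9, 28.2, 28.2, 36.7, 42.1, 51.1, 59.9, 73.4, 83.2, 91.2, 106.3.
The total first reaches 40 DD on day 5.

day 5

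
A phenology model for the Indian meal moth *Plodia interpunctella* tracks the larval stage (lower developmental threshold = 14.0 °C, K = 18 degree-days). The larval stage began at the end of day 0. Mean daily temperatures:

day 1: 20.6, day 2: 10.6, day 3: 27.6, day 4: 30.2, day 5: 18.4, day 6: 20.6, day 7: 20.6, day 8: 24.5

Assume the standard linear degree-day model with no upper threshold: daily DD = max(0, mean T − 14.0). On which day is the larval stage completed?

Daily DD above 14.0 °C: 6.6, 0.0, 13.6, 16.2, 4.4, 6.6, 6.6, 10.5.
Cumulative: 6.6, 6.6, 20.2, 36.4, 40.8, 47.4, 54.0, 64.5.
The total first reaches 18 DD on day 3.

day 3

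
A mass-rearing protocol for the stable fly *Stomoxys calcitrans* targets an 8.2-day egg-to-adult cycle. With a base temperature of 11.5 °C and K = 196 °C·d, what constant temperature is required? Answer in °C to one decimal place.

Required daily accumulation = 196 / 8.2 = 23.902 DD/day.
T = T_base + 23.902 = 11.5 + 23.902 = 35.402 ≈ 35.4 °C.

35.4 °C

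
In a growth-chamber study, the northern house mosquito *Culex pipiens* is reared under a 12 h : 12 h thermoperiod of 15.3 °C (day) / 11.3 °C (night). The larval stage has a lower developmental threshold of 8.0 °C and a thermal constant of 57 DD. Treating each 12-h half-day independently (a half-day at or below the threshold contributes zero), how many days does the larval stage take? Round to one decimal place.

Day half: max(0, 15.3 − 8.0) × 0.5 = 7.3 × 0.5 = 3.65 DD.
Night half: max(0, 11.3 − 8.0) × 0.5 = 3.3 × 0.5 = 1.65 DD.
Per 24 h: 5.30 DD/day.
Duration = 57 / 5.30 = 10.755 ≈ 10.8 days.

10.8 days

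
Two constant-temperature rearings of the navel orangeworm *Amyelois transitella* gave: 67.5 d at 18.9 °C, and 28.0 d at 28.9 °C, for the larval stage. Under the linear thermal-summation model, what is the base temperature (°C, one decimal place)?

11.8 °C

Linear rate model ⇒ the product D·(T − T_b) is constant across temperatures.
67.5·(18.9 − T_b) = 28.0·(28.9 − T_b)
T_b = (67.5·18.9 − 28.0·28.9) / (67.5 − 28.0) = 466.55 / 39.5 = 11.811 °C ≈ 11.8 °C.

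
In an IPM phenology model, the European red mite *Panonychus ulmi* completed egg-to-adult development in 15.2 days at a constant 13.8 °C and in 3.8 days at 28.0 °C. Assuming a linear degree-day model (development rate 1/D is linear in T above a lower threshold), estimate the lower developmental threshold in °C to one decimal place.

9.1 °C

Equal thermal constants: D₁(T₁ − T_b) = D₂(T₂ − T_b).
15.2·(13.8 − T_b) = 3.8·(28.0 − T_b)
T_b = (15.2·13.8 − 3.8·28.0) / (15.2 − 3.8) = 103.36 / 11.4 = 9.067 °C ≈ 9.1 °C.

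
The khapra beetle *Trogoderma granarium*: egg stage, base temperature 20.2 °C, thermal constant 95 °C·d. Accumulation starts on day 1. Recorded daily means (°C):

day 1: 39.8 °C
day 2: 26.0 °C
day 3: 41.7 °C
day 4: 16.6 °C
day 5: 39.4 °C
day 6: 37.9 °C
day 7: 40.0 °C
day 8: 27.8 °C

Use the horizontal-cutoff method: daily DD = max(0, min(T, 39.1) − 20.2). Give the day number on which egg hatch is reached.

day 7

Daily DD above 20.2 °C (capped at 18.9): 18.9, 5.8, 18.9, 0.0, 18.9, 17.7, 18.9, 7.6.
Cumulative: 18.9, 24.7, 43.6, 43.6, 62.5, 80.2, 99.1, 106.7.
The total first reaches 95 DD on day 7.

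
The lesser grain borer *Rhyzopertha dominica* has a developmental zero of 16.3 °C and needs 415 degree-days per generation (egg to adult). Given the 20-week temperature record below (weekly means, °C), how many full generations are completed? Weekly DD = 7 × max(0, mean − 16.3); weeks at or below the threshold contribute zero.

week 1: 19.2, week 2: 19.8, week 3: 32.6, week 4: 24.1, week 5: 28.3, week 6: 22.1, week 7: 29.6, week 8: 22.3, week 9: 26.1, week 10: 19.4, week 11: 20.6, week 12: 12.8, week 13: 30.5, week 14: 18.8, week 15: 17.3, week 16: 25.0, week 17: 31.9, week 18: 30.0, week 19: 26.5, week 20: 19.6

2 generations

Weekly DD (7 × max(0, T̄ − 16.3)): 20.3, 24.5, 114.1, 54.6, 84.0, 40.6, 93.1, 42.0, 68.6, 21.7, 30.1, 0.0, 99.4, 17.5, 7.0, 60.9, 109.2, 95.9, 71.4, 23.1.
Season total = 1078.0 DD.
Complete generations = ⌊1078.0 / 415⌋ = 2.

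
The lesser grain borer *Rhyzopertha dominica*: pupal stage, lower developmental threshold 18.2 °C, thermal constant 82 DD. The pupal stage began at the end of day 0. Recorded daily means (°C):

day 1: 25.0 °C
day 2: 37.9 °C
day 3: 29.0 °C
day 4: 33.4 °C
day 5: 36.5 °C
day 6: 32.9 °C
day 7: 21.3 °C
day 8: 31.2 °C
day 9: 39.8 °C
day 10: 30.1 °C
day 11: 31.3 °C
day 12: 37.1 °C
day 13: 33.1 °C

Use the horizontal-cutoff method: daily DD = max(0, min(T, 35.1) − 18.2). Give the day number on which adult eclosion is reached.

day 7

Daily DD above 18.2 °C (capped at 16.9): 6.8, 16.9, 10.8, 15.2, 16.9, 14.7, 3.1, 13.0, 16.9, 11.9, 13.1, 16.9, 14.9.
Cumulative: 6.8, 23.7, 34.5, 49.7, 66.6, 81.3, 84.4, 97.4, 114.3, 126.2, 139.3, 156.2, 171.1.
The total first reaches 82 DD on day 7.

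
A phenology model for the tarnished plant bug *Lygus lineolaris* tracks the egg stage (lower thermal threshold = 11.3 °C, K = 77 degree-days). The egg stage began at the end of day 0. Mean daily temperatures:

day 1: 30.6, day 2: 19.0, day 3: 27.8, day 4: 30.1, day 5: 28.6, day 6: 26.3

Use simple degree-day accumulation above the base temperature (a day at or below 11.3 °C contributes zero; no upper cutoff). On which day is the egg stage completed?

day 5

Daily DD above 11.3 °C: 19.3, 7.7, 16.5, 18.8, 17.3, 15.0.
Cumulative: 19.3, 27.0, 43.5, 62.3, 79.6, 94.6.
The total first reaches 77 DD on day 5.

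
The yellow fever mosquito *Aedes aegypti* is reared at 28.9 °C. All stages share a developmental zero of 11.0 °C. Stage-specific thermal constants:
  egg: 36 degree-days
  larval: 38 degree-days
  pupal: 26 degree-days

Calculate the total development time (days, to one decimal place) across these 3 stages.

Daily accumulation at 28.9 °C = 28.9 − 11.0 = 17.9 DD/day.
Total K = 36 + 38 + 26 = 100 DD.
Total duration = 100 / 17.9 = 5.587 ≈ 5.6 days.

5.6 days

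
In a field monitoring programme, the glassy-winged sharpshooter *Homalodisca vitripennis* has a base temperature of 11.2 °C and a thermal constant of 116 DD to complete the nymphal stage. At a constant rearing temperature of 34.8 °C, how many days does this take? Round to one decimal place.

4.9 days

Daily accumulation = 34.8 − 11.2 = 23.6 DD/day.
Duration = 116 / 23.6 = 4.915 ≈ 4.9 days.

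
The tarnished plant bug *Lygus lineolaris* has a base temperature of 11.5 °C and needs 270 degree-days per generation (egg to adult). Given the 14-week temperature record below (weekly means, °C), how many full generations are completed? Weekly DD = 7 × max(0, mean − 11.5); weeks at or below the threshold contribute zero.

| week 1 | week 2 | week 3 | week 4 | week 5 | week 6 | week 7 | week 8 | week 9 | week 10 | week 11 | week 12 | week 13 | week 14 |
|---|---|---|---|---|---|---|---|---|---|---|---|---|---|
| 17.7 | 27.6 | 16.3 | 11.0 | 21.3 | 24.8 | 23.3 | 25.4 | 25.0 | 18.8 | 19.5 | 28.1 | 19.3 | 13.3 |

Weekly DD (7 × max(0, T̄ − 11.5)): 43.4, 112.7, 33.6, 0.0, 68.6, 93.1, 82.6, 97.3, 94.5, 51.1, 56.0, 116.2, 54.6, 12.6.
Season total = 916.3 DD.
Complete generations = ⌊916.3 / 270⌋ = 3.

3 generations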